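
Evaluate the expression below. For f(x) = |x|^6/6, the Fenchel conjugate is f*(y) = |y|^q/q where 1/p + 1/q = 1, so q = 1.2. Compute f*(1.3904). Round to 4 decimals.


The conjugate exponent q satisfies 1/p + 1/q = 1.
p = 6, so q = 6/(6 - 1) = 1.2
|y|^q = 1.3904^1.2 = 1.4851
f*(1.3904) = 1.4851 / 1.2 = 1.2376


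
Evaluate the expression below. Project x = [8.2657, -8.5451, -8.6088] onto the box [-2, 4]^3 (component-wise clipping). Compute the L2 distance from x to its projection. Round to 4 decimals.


Project each component onto [-2, 4].
clip(8.2657) = 4.0, clip(-8.5451) = -2.0, clip(-8.6088) = -2.0
Projection = [4.0, -2.0, -2.0]
Squared diffs: [18.1962, 42.8383, 43.6762]
Distance = sqrt(104.7107) = 10.2328


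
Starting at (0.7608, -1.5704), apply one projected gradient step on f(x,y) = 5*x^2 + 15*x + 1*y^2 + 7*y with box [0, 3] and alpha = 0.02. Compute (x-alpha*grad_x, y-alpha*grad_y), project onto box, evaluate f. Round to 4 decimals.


Step 1: Compute gradient at (0.7608, -1.5704).
grad_x = 2*5*0.7608 + 15 = 22.608
grad_y = 2*1*-1.5704 + 7 = 3.8592
Step 2: Gradient step.
x_raw = 0.7608 - 0.02*22.608 = 0.3086
y_raw = -1.5704 - 0.02*3.8592 = -1.6476
Step 3: Project onto [0, 3].
x_proj = clip(0.3086) = 0.3086
y_proj = clip(-1.6476) = 0.0
Step 4: Evaluate f.
f(0.3086, 0.0) = 5.1059


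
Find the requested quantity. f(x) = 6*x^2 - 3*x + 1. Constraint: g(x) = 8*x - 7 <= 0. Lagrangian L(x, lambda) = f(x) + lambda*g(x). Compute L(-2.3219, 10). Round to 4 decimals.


Step 1: Evaluate f(x).
f(-2.3219) = 6*(-2.3219)^2 - 3*(-2.3219) + 1 = 40.313
Step 2: Evaluate g(x).
g(-2.3219) = 8*-2.3219 - 7 = -25.5752
Step 3: Compute Lagrangian.
L = 40.313 + 10*-25.5752 = -215.439


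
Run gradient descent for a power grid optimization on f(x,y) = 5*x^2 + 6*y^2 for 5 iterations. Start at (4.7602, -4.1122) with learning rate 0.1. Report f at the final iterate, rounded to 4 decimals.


Gradient descent on f(x,y) = 5*x^2 + 6*y^2.
Starting point: (4.7602, -4.1122), alpha = 0.1
Step 1: grad_x = 2*5*4.7602 = 47.602, grad_y = 2*6*-4.1122 = -49.3464
  x_1 = 4.7602 - 0.1*47.602 = 0.0
  y_1 = -4.1122 - 0.1*-49.3464 = 0.8224
Step 2: grad_x = 2*5*0.0 = 0.0, grad_y = 2*6*0.8224 = 9.8693
  x_2 = 0.0 - 0.1*0.0 = 0.0
  y_2 = 0.8224 - 0.1*9.8693 = -0.1645
Step 3: grad_x = 2*5*0.0 = 0.0, grad_y = 2*6*-0.1645 = -1.9739
  x_3 = 0.0 - 0.1*0.0 = 0.0
  y_3 = -0.1645 - 0.1*-1.9739 = 0.0329
Step 4: grad_x = 2*5*0.0 = 0.0, grad_y = 2*6*0.0329 = 0.3948
  x_4 = 0.0 - 0.1*0.0 = 0.0
  y_4 = 0.0329 - 0.1*0.3948 = -0.0066
Step 5: grad_x = 2*5*0.0 = 0.0, grad_y = 2*6*-0.0066 = -0.079
  x_5 = 0.0 - 0.1*0.0 = 0.0
  y_5 = -0.0066 - 0.1*-0.079 = 0.0013
f(0.0, 0.0013) = 5*0.0^2 + 6*0.0013^2 = 0.0


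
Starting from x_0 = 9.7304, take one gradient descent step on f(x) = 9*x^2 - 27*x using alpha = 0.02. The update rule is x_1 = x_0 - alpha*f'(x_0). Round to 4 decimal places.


We compute the gradient at x_0 and apply the update.
f'(x) = 18*x - 27
f'(9.7304) = 18*9.7304 - 27 = 148.1472
x_1 = 9.7304 - 0.02*148.1472 = 6.7675


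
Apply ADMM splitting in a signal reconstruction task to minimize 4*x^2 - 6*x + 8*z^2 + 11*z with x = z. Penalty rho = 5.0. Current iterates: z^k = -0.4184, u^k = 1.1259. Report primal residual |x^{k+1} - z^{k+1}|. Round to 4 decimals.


ADMM iteration with rho = 5.0, z^k = -0.4184, u^k = 1.1259
Step 1: x-update.
Minimize 4*x^2 - 6*x + (5.0/2)*(x + 0.4184 + 1.1259)^2
FOC: (2*4 + 5.0)*x = 6 + 5.0*(-0.4184 - 1.1259)
x^{k+1} = -0.1324
Step 2: z-update.
Minimize 8*z^2 + 11*z + (5.0/2)*(-0.1324 - z + 1.1259)^2
FOC: (2*8 + 5.0)*z = -11 + 5.0*(-0.1324 + 1.1259)
z^{k+1} = -0.2873
Step 3: u-update.
u^{k+1} = 1.1259 - 0.1324 + 0.2873 = 1.2807
Step 4: Primal residual = |-0.1324 + 0.2873| = 0.1548


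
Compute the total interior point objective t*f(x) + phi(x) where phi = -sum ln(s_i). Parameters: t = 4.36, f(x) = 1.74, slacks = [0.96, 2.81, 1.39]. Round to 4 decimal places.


Step 1: Compute log-barrier.
ln values: [-0.0408, 1.0332, 0.3293]
phi = -(-0.0408 + 1.0332 + 0.3293) = -1.3217
Step 2: Compute augmented objective.
t*f(x) = 4.36*1.74 = 7.5864
Total = 7.5864 - 1.3217 = 6.2647


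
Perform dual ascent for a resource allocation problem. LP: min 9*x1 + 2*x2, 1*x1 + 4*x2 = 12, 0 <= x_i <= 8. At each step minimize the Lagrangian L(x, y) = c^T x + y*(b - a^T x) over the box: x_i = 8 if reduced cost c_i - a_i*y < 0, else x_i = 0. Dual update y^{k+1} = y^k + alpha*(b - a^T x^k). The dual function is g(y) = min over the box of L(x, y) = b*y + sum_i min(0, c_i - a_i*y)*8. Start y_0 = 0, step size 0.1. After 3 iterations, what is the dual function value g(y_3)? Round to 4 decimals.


Dual ascent for LP: min 9*x1 + 2*x2, 1*x1 + 4*x2 = 12, 0 <= x_i <= 8
Step 1: y^k = 0.0, reduced costs: (9.0, 2.0)
  x^k = (0.0, 0.0), subgradient = b - a^T x = 12.0
  y^{k+1} = 0.0 + 0.1*12.0 = 1.2
Step 2: y^k = 1.2, reduced costs: (7.8, -2.8)
  x^k = (0.0, 8.0), subgradient = b - a^T x = -20.0
  y^{k+1} = 1.2 + 0.1*-20.0 = -0.8
Step 3: y^k = -0.8, reduced costs: (9.8, 5.2)
  x^k = (0.0, 0.0), subgradient = b - a^T x = 12.0
  y^{k+1} = -0.8 + 0.1*12.0 = 0.4
Dual objective at y_3 = 0.4: reduced costs (8.6, 0.4), box minimizer x = (0.0, 0.0)
g(y_3) = b*y + (c1 - a1*y)*x1 + (c2 - a2*y)*x2 = 12*0.4 + 8.6*0.0 + 0.4*0.0 = 4.8 + 0.0 + 0.0 = 4.8


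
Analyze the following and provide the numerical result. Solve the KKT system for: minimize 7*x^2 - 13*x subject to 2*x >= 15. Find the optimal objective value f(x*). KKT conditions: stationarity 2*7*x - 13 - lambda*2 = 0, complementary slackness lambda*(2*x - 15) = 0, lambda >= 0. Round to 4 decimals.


Step 1: Try lambda = 0 (constraint inactive).
x_unc = 13/(2*7) = 0.9286
Check: 2*0.9286 = 1.8572 < 15 -- violated!
Step 2: Constraint must be active: 2*x = 15
x* = 15/2 = 7.5
lambda = (2*7*7.5 - 13)/2 = 46.0
Step 3: Compute optimal value.
f(x*) = 7*7.5^2 - 13*7.5 = 296.25


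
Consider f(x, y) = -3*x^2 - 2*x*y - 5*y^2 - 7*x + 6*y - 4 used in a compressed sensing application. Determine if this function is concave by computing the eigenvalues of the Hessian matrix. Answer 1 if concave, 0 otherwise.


The Hessian of f(x,y) = -3*x^2 - 2*x*y - 5*y^2 - 7*x + 6*y - 4 is:
H = [[-6, -2], [-2, -10]]
Trace = -6 - 10 = -16
Determinant = -6*-10 - (-2)^2 = 56
Discriminant = (-16)^2 - 4*56 = 32.0
Eigenvalues: lambda_1 = -10.8284, lambda_2 = -5.1716
The function is concave.

1


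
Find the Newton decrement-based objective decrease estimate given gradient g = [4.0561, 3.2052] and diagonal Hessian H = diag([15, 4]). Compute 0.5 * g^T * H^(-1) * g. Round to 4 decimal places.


Step 1: H is diagonal, so H^(-1) * g = [0.2704, 0.8013].
Step 2: g^T H^(-1) g = sum_i g_i^2 / H_ii
  = (4.0561)^2/15 + (3.2052)^2/4
  = 1.0968 + 2.5683 = 3.6651
Step 3: Objective decrease = 0.5 * g^T H^(-1) g = 1.8326


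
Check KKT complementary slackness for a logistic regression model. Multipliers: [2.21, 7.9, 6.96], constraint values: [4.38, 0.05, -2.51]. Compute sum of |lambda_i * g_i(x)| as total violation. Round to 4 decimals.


KKT complementary slackness check:
lambda_1 * g_1 = 2.21 * 4.38 = 9.6798
lambda_2 * g_2 = 7.9 * 0.05 = 0.395
lambda_3 * g_3 = 6.96 * -2.51 = -17.4696
Total violation = 9.6798 + 0.395 + 17.4696 = 27.5444


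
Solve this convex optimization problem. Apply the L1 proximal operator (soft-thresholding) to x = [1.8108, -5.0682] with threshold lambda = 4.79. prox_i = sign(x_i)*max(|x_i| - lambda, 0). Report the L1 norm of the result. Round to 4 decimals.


Soft-thresholding with lambda = 4.79:
prox(1.8108) = sign(1.8108)*max(|1.8108| - 4.79, 0) = 0.0
prox(-5.0682) = sign(-5.0682)*max(|-5.0682| - 4.79, 0) = -0.2782
prox(x) = [0.0, -0.2782]
||prox(x)||_1 = 0.0 + 0.2782 = 0.2782


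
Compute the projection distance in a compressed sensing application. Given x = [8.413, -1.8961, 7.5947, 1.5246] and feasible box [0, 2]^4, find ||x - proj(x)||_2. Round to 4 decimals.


Project each component onto [0, 2].
clip(8.413) = 2.0, clip(-1.8961) = 0.0, clip(7.5947) = 2.0, clip(1.5246) = 1.5246
Projection = [2.0, 0.0, 2.0, 1.5246]
Squared diffs: [41.1266, 3.5952, 31.3007, 0.0]
Distance = sqrt(76.0225) = 8.7191


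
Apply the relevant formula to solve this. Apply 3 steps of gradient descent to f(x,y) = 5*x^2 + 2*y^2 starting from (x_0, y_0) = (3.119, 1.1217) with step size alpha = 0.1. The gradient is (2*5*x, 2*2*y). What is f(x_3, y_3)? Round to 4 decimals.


Gradient descent on f(x,y) = 5*x^2 + 2*y^2.
Starting point: (3.119, 1.1217), alpha = 0.1
Step 1: grad_x = 2*5*3.119 = 31.19, grad_y = 2*2*1.1217 = 4.4868
  x_1 = 3.119 - 0.1*31.19 = 0.0
  y_1 = 1.1217 - 0.1*4.4868 = 0.673
Step 2: grad_x = 2*5*0.0 = 0.0, grad_y = 2*2*0.673 = 2.6921
  x_2 = 0.0 - 0.1*0.0 = 0.0
  y_2 = 0.673 - 0.1*2.6921 = 0.4038
Step 3: grad_x = 2*5*0.0 = 0.0, grad_y = 2*2*0.4038 = 1.6152
  x_3 = 0.0 - 0.1*0.0 = 0.0
  y_3 = 0.4038 - 0.1*1.6152 = 0.2423
f(0.0, 0.2423) = 5*0.0^2 + 2*0.2423^2 = 0.1174


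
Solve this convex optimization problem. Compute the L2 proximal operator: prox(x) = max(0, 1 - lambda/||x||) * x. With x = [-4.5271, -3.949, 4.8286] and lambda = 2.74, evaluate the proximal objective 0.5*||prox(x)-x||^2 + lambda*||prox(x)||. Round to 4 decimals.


Step 1: Compute ||x||.
||x|| = 7.7074
Step 2: Compute scaling factor.
scale = max(0, 1 - 2.74/7.7074) = 0.6445
Step 3: prox(x) = [-2.9177, -2.5451, 3.112]
||prox(x)|| = 4.9674
Step 4: Proximal objective.
0.5*||prox-x||^2 = 3.7538
lambda*||prox|| = 13.6107
Total = 17.3646


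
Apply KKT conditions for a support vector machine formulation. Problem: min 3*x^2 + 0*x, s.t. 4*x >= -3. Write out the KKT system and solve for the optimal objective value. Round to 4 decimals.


Step 1: Try lambda = 0 (constraint inactive).
Stationarity: 2*3*x + 0 = 0
x* = 0/(2*3) = 0.0
Check constraint: 4*0.0 = 0.0 >= -3 -- satisfied.
Step 2: Compute optimal value.
f(x*) = 3*0.0^2 + 0*0.0 = 0.0


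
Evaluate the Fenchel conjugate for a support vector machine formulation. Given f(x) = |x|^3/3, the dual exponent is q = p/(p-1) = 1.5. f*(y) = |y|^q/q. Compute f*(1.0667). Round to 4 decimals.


The conjugate exponent q satisfies 1/p + 1/q = 1.
p = 3, so q = 3/(3 - 1) = 1.5
|y|^q = 1.0667^1.5 = 1.1017
f*(1.0667) = 1.1017 / 1.5 = 0.7345


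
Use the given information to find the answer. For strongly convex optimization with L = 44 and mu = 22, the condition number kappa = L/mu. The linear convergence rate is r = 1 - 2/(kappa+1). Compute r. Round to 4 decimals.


Step 1: Compute the condition number.
kappa = L/mu = 44/22 = 2.0
Step 2: Compute the convergence rate.
r = 1 - 2/(kappa + 1) = 1 - 2*mu/(L + mu) = (L - mu)/(L + mu) = 22/66 = 0.3333


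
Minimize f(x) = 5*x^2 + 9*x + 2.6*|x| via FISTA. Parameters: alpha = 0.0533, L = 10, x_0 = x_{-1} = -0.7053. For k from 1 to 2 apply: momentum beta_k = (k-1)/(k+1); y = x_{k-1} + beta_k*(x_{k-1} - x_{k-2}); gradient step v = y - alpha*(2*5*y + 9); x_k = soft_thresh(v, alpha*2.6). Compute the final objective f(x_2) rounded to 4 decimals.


FISTA on f(x) = 5*x^2 + 9*x + 2.6*|x|
L = 10, alpha = 0.0533
Iteration 1: beta = 0.0, y = -0.7053 + 0.0*(-0.7053 + 0.7053) = -0.7053
  grad(y) = 1.947, v = y - alpha*grad = -0.8091
  prox(v) = soft_thresh(-0.8091, 0.1386) = -0.6705
Iteration 2: beta = 0.3333, y = -0.6705 + 0.3333*(-0.6705 + 0.7053) = -0.6589
  grad(y) = 2.4111, v = y - alpha*grad = -0.7874
  prox(v) = soft_thresh(-0.7874, 0.1386) = -0.6488
f(x_2) = 5*(-0.6488)^2 + 9*(-0.6488) + 2.6*|-0.6488| = -2.0476


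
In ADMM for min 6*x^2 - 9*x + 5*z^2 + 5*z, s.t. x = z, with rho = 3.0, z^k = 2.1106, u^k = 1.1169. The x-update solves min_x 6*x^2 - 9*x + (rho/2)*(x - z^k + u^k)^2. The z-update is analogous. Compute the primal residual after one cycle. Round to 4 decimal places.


ADMM iteration with rho = 3.0, z^k = 2.1106, u^k = 1.1169
Step 1: x-update.
Minimize 6*x^2 - 9*x + (3.0/2)*(x - 2.1106 + 1.1169)^2
FOC: (2*6 + 3.0)*x = 9 + 3.0*(2.1106 - 1.1169)
x^{k+1} = 0.7987
Step 2: z-update.
Minimize 5*z^2 + 5*z + (3.0/2)*(0.7987 - z + 1.1169)^2
FOC: (2*5 + 3.0)*z = -5 + 3.0*(0.7987 + 1.1169)
z^{k+1} = 0.0575
Step 3: u-update.
u^{k+1} = 1.1169 + 0.7987 - 0.0575 = 1.8582
Step 4: Primal residual = |0.7987 - 0.0575| = 0.7413


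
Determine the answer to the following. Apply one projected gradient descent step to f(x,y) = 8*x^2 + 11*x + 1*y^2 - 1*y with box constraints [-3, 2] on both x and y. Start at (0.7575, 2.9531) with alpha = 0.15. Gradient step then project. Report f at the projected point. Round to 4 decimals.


Step 1: Compute gradient at (0.7575, 2.9531).
grad_x = 2*8*0.7575 + 11 = 23.12
grad_y = 2*1*2.9531 - 1 = 4.9062
Step 2: Gradient step.
x_raw = 0.7575 - 0.15*23.12 = -2.7105
y_raw = 2.9531 - 0.15*4.9062 = 2.2172
Step 3: Project onto [-3, 2].
x_proj = clip(-2.7105) = -2.7105
y_proj = clip(2.2172) = 2.0
Step 4: Evaluate f.
f(-2.7105, 2.0) = 30.959


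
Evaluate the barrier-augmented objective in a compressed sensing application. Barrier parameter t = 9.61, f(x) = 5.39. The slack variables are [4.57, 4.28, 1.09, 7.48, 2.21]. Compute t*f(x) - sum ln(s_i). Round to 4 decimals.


Step 1: Compute log-barrier.
ln values: [1.5195, 1.454, 0.0862, 2.0122, 0.793]
phi = -(1.5195 + 1.454 + 0.0862 + 2.0122 + 0.793) = -5.8649
Step 2: Compute augmented objective.
t*f(x) = 9.61*5.39 = 51.7979
Total = 51.7979 - 5.8649 = 45.933


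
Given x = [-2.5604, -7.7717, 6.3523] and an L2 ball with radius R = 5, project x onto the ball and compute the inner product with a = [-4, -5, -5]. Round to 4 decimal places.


Step 1: Compute ||x|| (intermediates to 6 decimals).
||x|| = sqrt((-2.5604)^2 + (-7.7717)^2 + 6.3523^2) = 10.358894
Step 2: Project.
Since ||x|| > R, scale = R/||x|| = 5/10.358894 = 0.482677, proj(x) = scale * x
proj(x) = [-1.235846, -3.751221, 3.066109]
Step 3: Dot product.
a^T * proj(x) = -4*(-1.235846) - 5*(-3.751221) - 5*3.066109 = 8.3689


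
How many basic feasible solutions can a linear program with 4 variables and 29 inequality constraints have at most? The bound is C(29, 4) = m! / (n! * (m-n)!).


Each vertex corresponds to some choice of n active constraints out of m, so the number of vertices is at most C(m, n) = m! / (n!(m-n)!).
m = 29, n = 4
Numerator: 29 * 28 * 27 * 26
Denominator: 4! = 24
C(29, 4) = 23751


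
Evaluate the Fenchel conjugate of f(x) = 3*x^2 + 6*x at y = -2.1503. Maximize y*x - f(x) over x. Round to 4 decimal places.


f*(y) = sup_x {y*x - a*x^2 - b*x} = sup_x {(y-b)*x - a*x^2}
FOC: (y - b) - 2a*x = 0 => x* = (y - b)/(2a)
x* = (-2.1503 - 6)/(2*3) = -1.3584
f*(-2.1503) = (y-b)^2/(4a) = (-2.1503 - 6)^2/(4*3)
= 66.4274/12 = 5.5356


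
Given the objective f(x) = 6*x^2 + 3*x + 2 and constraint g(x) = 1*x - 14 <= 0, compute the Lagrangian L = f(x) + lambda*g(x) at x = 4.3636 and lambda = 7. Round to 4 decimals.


Step 1: Evaluate f(x).
f(4.3636) = 6*4.3636^2 + 3*4.3636 + 2 = 129.3368
Step 2: Evaluate g(x).
g(4.3636) = 1*4.3636 - 14 = -9.6364
Step 3: Compute Lagrangian.
L = 129.3368 + 7*-9.6364 = 61.882


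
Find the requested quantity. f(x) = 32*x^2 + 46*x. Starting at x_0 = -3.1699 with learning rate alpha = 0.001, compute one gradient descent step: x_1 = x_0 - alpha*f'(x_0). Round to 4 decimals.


We compute the gradient at x_0 and apply the update.
f'(x) = 64*x + 46
f'(-3.1699) = 64*-3.1699 + 46 = -156.8736
x_1 = -3.1699 - 0.001*-156.8736 = -3.013


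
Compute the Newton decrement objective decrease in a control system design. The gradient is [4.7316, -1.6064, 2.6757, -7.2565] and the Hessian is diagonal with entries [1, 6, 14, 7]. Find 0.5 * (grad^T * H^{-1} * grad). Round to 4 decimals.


Step 1: H is diagonal, so H^(-1) * g = [4.7316, -0.2677, 0.1911, -1.0366].
Step 2: g^T H^(-1) g = sum_i g_i^2 / H_ii
  = (4.7316)^2/1 + (-1.6064)^2/6 + (2.6757)^2/14 + (-7.2565)^2/7
  = 22.388 + 0.4301 + 0.5114 + 7.5224 = 30.8519
Step 3: Objective decrease = 0.5 * g^T H^(-1) g = 15.426


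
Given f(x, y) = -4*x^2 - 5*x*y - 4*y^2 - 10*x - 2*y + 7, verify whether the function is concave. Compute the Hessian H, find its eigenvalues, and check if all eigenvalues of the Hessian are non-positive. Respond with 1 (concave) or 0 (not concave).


The Hessian of f(x,y) = -4*x^2 - 5*x*y - 4*y^2 - 10*x - 2*y + 7 is:
H = [[-8, -5], [-5, -8]]
Trace = -8 - 8 = -16
Determinant = -8*-8 - (-5)^2 = 39
Discriminant = (-16)^2 - 4*39 = 100.0
Eigenvalues: lambda_1 = -13.0, lambda_2 = -3.0
The function is concave.

1


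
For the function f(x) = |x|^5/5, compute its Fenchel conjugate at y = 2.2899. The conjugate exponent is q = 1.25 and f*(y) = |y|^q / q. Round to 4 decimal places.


The conjugate exponent q satisfies 1/p + 1/q = 1.
p = 5, so q = 5/(5 - 1) = 1.25
|y|^q = 2.2899^1.25 = 2.8169
f*(2.2899) = 2.8169 / 1.25 = 2.2535


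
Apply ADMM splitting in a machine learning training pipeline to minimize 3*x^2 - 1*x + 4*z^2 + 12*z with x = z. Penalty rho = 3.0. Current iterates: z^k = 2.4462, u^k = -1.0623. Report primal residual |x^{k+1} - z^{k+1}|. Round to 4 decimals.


ADMM iteration with rho = 3.0, z^k = 2.4462, u^k = -1.0623
Step 1: x-update.
Minimize 3*x^2 - 1*x + (3.0/2)*(x - 2.4462 - 1.0623)^2
FOC: (2*3 + 3.0)*x = 1 + 3.0*(2.4462 + 1.0623)
x^{k+1} = 1.2806
Step 2: z-update.
Minimize 4*z^2 + 12*z + (3.0/2)*(1.2806 - z - 1.0623)^2
FOC: (2*4 + 3.0)*z = -12 + 3.0*(1.2806 - 1.0623)
z^{k+1} = -1.0314
Step 3: u-update.
u^{k+1} = -1.0623 + 1.2806 + 1.0314 = 1.2497
Step 4: Primal residual = |1.2806 + 1.0314| = 2.312


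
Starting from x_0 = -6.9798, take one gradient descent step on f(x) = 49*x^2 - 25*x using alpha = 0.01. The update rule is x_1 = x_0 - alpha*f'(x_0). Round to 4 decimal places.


We compute the gradient at x_0 and apply the update.
f'(x) = 98*x - 25
f'(-6.9798) = 98*-6.9798 - 25 = -709.0204
x_1 = -6.9798 - 0.01*-709.0204 = 0.1104


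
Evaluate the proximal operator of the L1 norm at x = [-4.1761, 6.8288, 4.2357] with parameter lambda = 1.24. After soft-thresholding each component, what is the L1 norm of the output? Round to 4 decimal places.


Soft-thresholding with lambda = 1.24:
prox(-4.1761) = sign(-4.1761)*max(|-4.1761| - 1.24, 0) = -2.9361
prox(6.8288) = sign(6.8288)*max(|6.8288| - 1.24, 0) = 5.5888
prox(4.2357) = sign(4.2357)*max(|4.2357| - 1.24, 0) = 2.9957
prox(x) = [-2.9361, 5.5888, 2.9957]
||prox(x)||_1 = 2.9361 + 5.5888 + 2.9957 = 11.5206


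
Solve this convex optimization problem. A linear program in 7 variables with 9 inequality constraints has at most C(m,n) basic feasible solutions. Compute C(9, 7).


Each vertex corresponds to some choice of n active constraints out of m, so the number of vertices is at most C(m, n) = m! / (n!(m-n)!).
m = 9, n = 7
Numerator: 9 * 8 * 7 * 6 * 5 * 4 * 3
Denominator: 7! = 5040
C(9, 7) = 36


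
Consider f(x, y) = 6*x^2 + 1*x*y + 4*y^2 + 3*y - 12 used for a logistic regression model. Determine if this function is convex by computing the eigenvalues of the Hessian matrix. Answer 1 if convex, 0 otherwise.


The Hessian of f(x,y) = 6*x^2 + 1*x*y + 4*y^2 + 3*y - 12 is:
H = [[12, 1], [1, 8]]
Trace = 12 + 8 = 20
Determinant = 12*8 - (1)^2 = 95
Discriminant = (20)^2 - 4*95 = 20.0
Eigenvalues: lambda_1 = 7.7639, lambda_2 = 12.2361
The function is convex.

1


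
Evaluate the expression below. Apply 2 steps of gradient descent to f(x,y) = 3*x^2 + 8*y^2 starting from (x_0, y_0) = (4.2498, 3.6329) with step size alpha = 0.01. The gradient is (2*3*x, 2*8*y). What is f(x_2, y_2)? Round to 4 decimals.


Gradient descent on f(x,y) = 3*x^2 + 8*y^2.
Starting point: (4.2498, 3.6329), alpha = 0.01
Step 1: grad_x = 2*3*4.2498 = 25.4988, grad_y = 2*8*3.6329 = 58.1264
  x_1 = 4.2498 - 0.01*25.4988 = 3.9948
  y_1 = 3.6329 - 0.01*58.1264 = 3.0516
Step 2: grad_x = 2*3*3.9948 = 23.9689, grad_y = 2*8*3.0516 = 48.8262
  x_2 = 3.9948 - 0.01*23.9689 = 3.7551
  y_2 = 3.0516 - 0.01*48.8262 = 2.5634
f(3.7551, 2.5634) = 3*3.7551^2 + 8*2.5634^2 = 94.87


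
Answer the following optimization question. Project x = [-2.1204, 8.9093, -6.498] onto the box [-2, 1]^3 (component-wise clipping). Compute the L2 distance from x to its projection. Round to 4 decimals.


Project each component onto [-2, 1].
clip(-2.1204) = -2.0, clip(8.9093) = 1.0, clip(-6.498) = -2.0
Projection = [-2.0, 1.0, -2.0]
Squared diffs: [0.0145, 62.557, 20.232]
Distance = sqrt(82.8035) = 9.0996


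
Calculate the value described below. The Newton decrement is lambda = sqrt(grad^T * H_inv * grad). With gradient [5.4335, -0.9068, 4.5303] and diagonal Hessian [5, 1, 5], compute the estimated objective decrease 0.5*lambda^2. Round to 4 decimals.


Step 1: H is diagonal, so H^(-1) * g = [1.0867, -0.9068, 0.9061].
Step 2: g^T H^(-1) g = sum_i g_i^2 / H_ii
  = (5.4335)^2/5 + (-0.9068)^2/1 + (4.5303)^2/5
  = 5.9046 + 0.8223 + 4.1047 = 10.8316
Step 3: Objective decrease = 0.5 * g^T H^(-1) g = 5.4158


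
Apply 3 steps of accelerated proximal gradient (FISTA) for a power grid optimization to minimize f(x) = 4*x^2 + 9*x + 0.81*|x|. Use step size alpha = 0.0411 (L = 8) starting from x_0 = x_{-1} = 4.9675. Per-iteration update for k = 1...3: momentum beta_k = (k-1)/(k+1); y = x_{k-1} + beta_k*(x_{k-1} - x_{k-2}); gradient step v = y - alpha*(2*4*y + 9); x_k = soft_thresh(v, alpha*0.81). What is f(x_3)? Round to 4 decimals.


FISTA on f(x) = 4*x^2 + 9*x + 0.81*|x|
L = 8, alpha = 0.0411
Iteration 1: beta = 0.0, y = 4.9675 + 0.0*(4.9675 - 4.9675) = 4.9675
  grad(y) = 48.74, v = y - alpha*grad = 2.9643
  prox(v) = soft_thresh(2.9643, 0.0333) = 2.931
Iteration 2: beta = 0.3333, y = 2.931 + 0.3333*(2.931 - 4.9675) = 2.2522
  grad(y) = 27.0173, v = y - alpha*grad = 1.1417
  prox(v) = soft_thresh(1.1417, 0.0333) = 1.1085
Iteration 3: beta = 0.5, y = 1.1085 + 0.5*(1.1085 - 2.931) = 0.1972
  grad(y) = 10.5775, v = y - alpha*grad = -0.2375
  prox(v) = soft_thresh(-0.2375, 0.0333) = -0.2043
f(x_3) = 4*(-0.2043)^2 + 9*(-0.2043) + 0.81*|-0.2043| = -1.506


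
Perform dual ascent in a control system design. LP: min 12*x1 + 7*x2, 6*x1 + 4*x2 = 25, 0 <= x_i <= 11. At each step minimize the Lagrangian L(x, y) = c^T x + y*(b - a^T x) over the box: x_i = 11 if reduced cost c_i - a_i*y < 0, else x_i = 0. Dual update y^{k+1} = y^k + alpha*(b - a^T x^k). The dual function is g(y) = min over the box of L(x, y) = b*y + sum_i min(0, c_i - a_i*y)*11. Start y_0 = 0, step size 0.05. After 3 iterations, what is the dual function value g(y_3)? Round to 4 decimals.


Dual ascent for LP: min 12*x1 + 7*x2, 6*x1 + 4*x2 = 25, 0 <= x_i <= 11
Step 1: y^k = 0.0, reduced costs: (12.0, 7.0)
  x^k = (0.0, 0.0), subgradient = b - a^T x = 25.0
  y^{k+1} = 0.0 + 0.05*25.0 = 1.25
Step 2: y^k = 1.25, reduced costs: (4.5, 2.0)
  x^k = (0.0, 0.0), subgradient = b - a^T x = 25.0
  y^{k+1} = 1.25 + 0.05*25.0 = 2.5
Step 3: y^k = 2.5, reduced costs: (-3.0, -3.0)
  x^k = (11.0, 11.0), subgradient = b - a^T x = -85.0
  y^{k+1} = 2.5 + 0.05*-85.0 = -1.75
Dual objective at y_3 = -1.75: reduced costs (22.5, 14.0), box minimizer x = (0.0, 0.0)
g(y_3) = b*y + (c1 - a1*y)*x1 + (c2 - a2*y)*x2 = 25*(-1.75) + 22.5*0.0 + 14.0*0.0 = -43.75 + 0.0 + 0.0 = -43.75


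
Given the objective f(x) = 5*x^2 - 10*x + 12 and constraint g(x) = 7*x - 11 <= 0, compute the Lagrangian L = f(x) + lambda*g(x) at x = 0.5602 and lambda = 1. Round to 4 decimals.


Step 1: Evaluate f(x).
f(0.5602) = 5*0.5602^2 - 10*0.5602 + 12 = 7.9671
Step 2: Evaluate g(x).
g(0.5602) = 7*0.5602 - 11 = -7.0786
Step 3: Compute Lagrangian.
L = 7.9671 + 1*-7.0786 = 0.8885


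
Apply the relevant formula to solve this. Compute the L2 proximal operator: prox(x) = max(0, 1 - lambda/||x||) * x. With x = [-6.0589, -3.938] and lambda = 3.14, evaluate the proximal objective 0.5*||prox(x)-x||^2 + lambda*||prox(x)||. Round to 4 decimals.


Step 1: Compute ||x||.
||x|| = 7.2262
Step 2: Compute scaling factor.
scale = max(0, 1 - 3.14/7.2262) = 0.5655
Step 3: prox(x) = [-3.4261, -2.2268]
||prox(x)|| = 4.0862
Step 4: Proximal objective.
0.5*||prox-x||^2 = 4.9298
lambda*||prox|| = 12.8307
Total = 17.7605


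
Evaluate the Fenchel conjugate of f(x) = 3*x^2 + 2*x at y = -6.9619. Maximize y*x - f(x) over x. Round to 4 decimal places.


f*(y) = sup_x {y*x - a*x^2 - b*x} = sup_x {(y-b)*x - a*x^2}
FOC: (y - b) - 2a*x = 0 => x* = (y - b)/(2a)
x* = (-6.9619 - 2)/(2*3) = -1.4937
f*(-6.9619) = (y-b)^2/(4a) = (-6.9619 - 2)^2/(4*3)
= 80.3157/12 = 6.693


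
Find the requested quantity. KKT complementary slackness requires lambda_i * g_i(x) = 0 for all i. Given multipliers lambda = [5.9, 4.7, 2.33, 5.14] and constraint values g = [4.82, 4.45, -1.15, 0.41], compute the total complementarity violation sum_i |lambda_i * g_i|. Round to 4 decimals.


KKT complementary slackness check:
lambda_1 * g_1 = 5.9 * 4.82 = 28.438
lambda_2 * g_2 = 4.7 * 4.45 = 20.915
lambda_3 * g_3 = 2.33 * -1.15 = -2.6795
lambda_4 * g_4 = 5.14 * 0.41 = 2.1074
Total violation = 28.438 + 20.915 + 2.6795 + 2.1074 = 54.1399


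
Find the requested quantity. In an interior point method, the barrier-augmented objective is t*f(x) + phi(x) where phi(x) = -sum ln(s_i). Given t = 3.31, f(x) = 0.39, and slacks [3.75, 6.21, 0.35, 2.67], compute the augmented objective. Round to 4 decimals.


Step 1: Compute log-barrier.
ln values: [1.3218, 1.8262, -1.0498, 0.9821]
phi = -(1.3218 + 1.8262 - 1.0498 + 0.9821) = -3.0802
Step 2: Compute augmented objective.
t*f(x) = 3.31*0.39 = 1.2909
Total = 1.2909 - 3.0802 = -1.7893


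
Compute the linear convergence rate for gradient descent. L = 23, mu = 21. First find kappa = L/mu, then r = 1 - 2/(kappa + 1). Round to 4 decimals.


Step 1: Compute the condition number.
kappa = L/mu = 23/21 = 1.0952
Step 2: Compute the convergence rate.
r = 1 - 2/(kappa + 1) = 1 - 2*mu/(L + mu) = (L - mu)/(L + mu) = 2/44 = 0.0455


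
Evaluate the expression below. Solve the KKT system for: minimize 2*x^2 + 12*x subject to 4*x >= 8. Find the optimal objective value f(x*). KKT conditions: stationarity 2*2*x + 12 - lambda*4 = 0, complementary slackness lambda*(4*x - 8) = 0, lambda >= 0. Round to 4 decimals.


Step 1: Try lambda = 0 (constraint inactive).
x_unc = -12/(2*2) = -3.0
Check: 4*-3.0 = -12.0 < 8 -- violated!
Step 2: Constraint must be active: 4*x = 8
x* = 8/4 = 2.0
lambda = (2*2*2.0 + 12)/4 = 5.0
Step 3: Compute optimal value.
f(x*) = 2*2.0^2 + 12*2.0 = 32.0


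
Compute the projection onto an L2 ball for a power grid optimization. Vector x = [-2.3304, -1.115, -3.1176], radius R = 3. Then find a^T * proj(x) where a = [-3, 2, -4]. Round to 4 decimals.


Step 1: Compute ||x|| (intermediates to 6 decimals).
||x|| = sqrt((-2.3304)^2 + (-1.115)^2 + (-3.1176)^2) = 4.048879
Step 2: Project.
Since ||x|| > R, scale = R/||x|| = 3/4.048879 = 0.740946, proj(x) = scale * x
proj(x) = [-1.726701, -0.826155, -2.309973]
Step 3: Dot product.
a^T * proj(x) = -3*(-1.726701) + 2*(-0.826155) - 4*(-2.309973) = 12.7677


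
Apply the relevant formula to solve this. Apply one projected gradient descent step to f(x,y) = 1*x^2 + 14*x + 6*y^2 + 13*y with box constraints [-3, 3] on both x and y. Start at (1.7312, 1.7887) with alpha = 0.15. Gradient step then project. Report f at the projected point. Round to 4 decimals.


Step 1: Compute gradient at (1.7312, 1.7887).
grad_x = 2*1*1.7312 + 14 = 17.4624
grad_y = 2*6*1.7887 + 13 = 34.4644
Step 2: Gradient step.
x_raw = 1.7312 - 0.15*17.4624 = -0.8882
y_raw = 1.7887 - 0.15*34.4644 = -3.381
Step 3: Project onto [-3, 3].
x_proj = clip(-0.8882) = -0.8882
y_proj = clip(-3.381) = -3.0
Step 4: Evaluate f.
f(-0.8882, -3.0) = 3.3546


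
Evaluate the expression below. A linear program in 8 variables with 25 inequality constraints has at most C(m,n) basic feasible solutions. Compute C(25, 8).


Each vertex corresponds to some choice of n active constraints out of m, so the number of vertices is at most C(m, n) = m! / (n!(m-n)!).
m = 25, n = 8
Numerator: 25 * 24 * 23 * 22 * 21 * 20 * 19 * 18
Denominator: 8! = 40320
C(25, 8) = 1081575


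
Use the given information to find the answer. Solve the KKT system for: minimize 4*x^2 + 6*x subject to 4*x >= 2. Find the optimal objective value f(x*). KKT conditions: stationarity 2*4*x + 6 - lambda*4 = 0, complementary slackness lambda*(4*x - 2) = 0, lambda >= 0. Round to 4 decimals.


Step 1: Try lambda = 0 (constraint inactive).
x_unc = -6/(2*4) = -0.75
Check: 4*-0.75 = -3.0 < 2 -- violated!
Step 2: Constraint must be active: 4*x = 2
x* = 2/4 = 0.5
lambda = (2*4*0.5 + 6)/4 = 2.5
Step 3: Compute optimal value.
f(x*) = 4*0.5^2 + 6*0.5 = 4.0


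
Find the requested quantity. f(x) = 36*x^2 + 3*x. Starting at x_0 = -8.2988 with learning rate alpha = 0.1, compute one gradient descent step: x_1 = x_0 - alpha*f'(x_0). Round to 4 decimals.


We compute the gradient at x_0 and apply the update.
f'(x) = 72*x + 3
f'(-8.2988) = 72*-8.2988 + 3 = -594.5136
x_1 = -8.2988 - 0.1*-594.5136 = 51.1526


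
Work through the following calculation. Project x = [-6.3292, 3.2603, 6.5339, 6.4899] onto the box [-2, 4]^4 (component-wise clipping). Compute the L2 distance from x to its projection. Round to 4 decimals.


Project each component onto [-2, 4].
clip(-6.3292) = -2.0, clip(3.2603) = 3.2603, clip(6.5339) = 4.0, clip(6.4899) = 4.0
Projection = [-2.0, 3.2603, 4.0, 4.0]
Squared diffs: [18.742, 0.0, 6.4206, 6.1996]
Distance = sqrt(31.3622) = 5.6002


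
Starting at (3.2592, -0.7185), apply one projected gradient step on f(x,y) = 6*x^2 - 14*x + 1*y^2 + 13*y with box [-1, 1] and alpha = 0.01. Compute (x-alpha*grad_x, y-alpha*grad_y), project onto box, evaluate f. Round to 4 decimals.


Step 1: Compute gradient at (3.2592, -0.7185).
grad_x = 2*6*3.2592 - 14 = 25.1104
grad_y = 2*1*-0.7185 + 13 = 11.563
Step 2: Gradient step.
x_raw = 3.2592 - 0.01*25.1104 = 3.0081
y_raw = -0.7185 - 0.01*11.563 = -0.8341
Step 3: Project onto [-1, 1].
x_proj = clip(3.0081) = 1.0
y_proj = clip(-0.8341) = -0.8341
Step 4: Evaluate f.
f(1.0, -0.8341) = -18.1479


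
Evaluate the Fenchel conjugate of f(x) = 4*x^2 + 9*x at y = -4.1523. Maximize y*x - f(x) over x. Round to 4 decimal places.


f*(y) = sup_x {y*x - a*x^2 - b*x} = sup_x {(y-b)*x - a*x^2}
FOC: (y - b) - 2a*x = 0 => x* = (y - b)/(2a)
x* = (-4.1523 - 9)/(2*4) = -1.644
f*(-4.1523) = (y-b)^2/(4a) = (-4.1523 - 9)^2/(4*4)
= 172.983/16 = 10.8114


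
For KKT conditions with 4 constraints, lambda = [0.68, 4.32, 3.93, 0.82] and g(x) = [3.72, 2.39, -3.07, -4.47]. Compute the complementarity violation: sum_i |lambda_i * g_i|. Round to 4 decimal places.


KKT complementary slackness check:
lambda_1 * g_1 = 0.68 * 3.72 = 2.5296
lambda_2 * g_2 = 4.32 * 2.39 = 10.3248
lambda_3 * g_3 = 3.93 * -3.07 = -12.0651
lambda_4 * g_4 = 0.82 * -4.47 = -3.6654
Total violation = 2.5296 + 10.3248 + 12.0651 + 3.6654 = 28.5849


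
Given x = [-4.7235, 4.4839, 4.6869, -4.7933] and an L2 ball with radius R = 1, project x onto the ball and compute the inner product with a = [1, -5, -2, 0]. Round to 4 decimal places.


Step 1: Compute ||x|| (intermediates to 6 decimals).
||x|| = sqrt((-4.7235)^2 + 4.4839^2 + 4.6869^2 + (-4.7933)^2) = 9.346634
Step 2: Project.
Since ||x|| > R, scale = R/||x|| = 1/9.346634 = 0.10699, proj(x) = scale * x
proj(x) = [-0.505367, 0.479732, 0.501451, -0.512835]
Step 3: Dot product.
a^T * proj(x) = 1*(-0.505367) - 5*0.479732 - 2*0.501451 + 0*(-0.512835) = -3.9069


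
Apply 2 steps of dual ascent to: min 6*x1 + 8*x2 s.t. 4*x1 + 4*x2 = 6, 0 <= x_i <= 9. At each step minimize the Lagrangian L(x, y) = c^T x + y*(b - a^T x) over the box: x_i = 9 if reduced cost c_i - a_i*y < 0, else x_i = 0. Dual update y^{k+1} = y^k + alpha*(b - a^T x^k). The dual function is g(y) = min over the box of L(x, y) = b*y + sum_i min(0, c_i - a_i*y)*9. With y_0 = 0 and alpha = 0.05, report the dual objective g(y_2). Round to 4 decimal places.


Dual ascent for LP: min 6*x1 + 8*x2, 4*x1 + 4*x2 = 6, 0 <= x_i <= 9
Step 1: y^k = 0.0, reduced costs: (6.0, 8.0)
  x^k = (0.0, 0.0), subgradient = b - a^T x = 6.0
  y^{k+1} = 0.0 + 0.05*6.0 = 0.3
Step 2: y^k = 0.3, reduced costs: (4.8, 6.8)
  x^k = (0.0, 0.0), subgradient = b - a^T x = 6.0
  y^{k+1} = 0.3 + 0.05*6.0 = 0.6
Dual objective at y_2 = 0.6: reduced costs (3.6, 5.6), box minimizer x = (0.0, 0.0)
g(y_2) = b*y + (c1 - a1*y)*x1 + (c2 - a2*y)*x2 = 6*0.6 + 3.6*0.0 + 5.6*0.0 = 3.6 + 0.0 + 0.0 = 3.6


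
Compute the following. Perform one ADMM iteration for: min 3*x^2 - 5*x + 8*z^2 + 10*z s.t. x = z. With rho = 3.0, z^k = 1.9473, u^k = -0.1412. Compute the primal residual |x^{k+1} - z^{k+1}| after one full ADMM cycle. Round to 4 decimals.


ADMM iteration with rho = 3.0, z^k = 1.9473, u^k = -0.1412
Step 1: x-update.
Minimize 3*x^2 - 5*x + (3.0/2)*(x - 1.9473 - 0.1412)^2
FOC: (2*3 + 3.0)*x = 5 + 3.0*(1.9473 + 0.1412)
x^{k+1} = 1.2517
Step 2: z-update.
Minimize 8*z^2 + 10*z + (3.0/2)*(1.2517 - z - 0.1412)^2
FOC: (2*8 + 3.0)*z = -10 + 3.0*(1.2517 - 0.1412)
z^{k+1} = -0.351
Step 3: u-update.
u^{k+1} = -0.1412 + 1.2517 + 0.351 = 1.4615
Step 4: Primal residual = |1.2517 + 0.351| = 1.6027


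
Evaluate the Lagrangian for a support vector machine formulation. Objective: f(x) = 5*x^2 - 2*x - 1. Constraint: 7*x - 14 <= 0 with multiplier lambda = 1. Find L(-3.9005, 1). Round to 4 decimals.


Step 1: Evaluate f(x).
f(-3.9005) = 5*(-3.9005)^2 - 2*(-3.9005) - 1 = 82.8705
Step 2: Evaluate g(x).
g(-3.9005) = 7*-3.9005 - 14 = -41.3035
Step 3: Compute Lagrangian.
L = 82.8705 + 1*-41.3035 = 41.567


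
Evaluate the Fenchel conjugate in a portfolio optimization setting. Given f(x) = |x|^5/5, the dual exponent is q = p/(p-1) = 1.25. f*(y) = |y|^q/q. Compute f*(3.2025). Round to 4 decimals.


The conjugate exponent q satisfies 1/p + 1/q = 1.
p = 5, so q = 5/(5 - 1) = 1.25
|y|^q = 3.2025^1.25 = 4.2841
f*(3.2025) = 4.2841 / 1.25 = 3.4273


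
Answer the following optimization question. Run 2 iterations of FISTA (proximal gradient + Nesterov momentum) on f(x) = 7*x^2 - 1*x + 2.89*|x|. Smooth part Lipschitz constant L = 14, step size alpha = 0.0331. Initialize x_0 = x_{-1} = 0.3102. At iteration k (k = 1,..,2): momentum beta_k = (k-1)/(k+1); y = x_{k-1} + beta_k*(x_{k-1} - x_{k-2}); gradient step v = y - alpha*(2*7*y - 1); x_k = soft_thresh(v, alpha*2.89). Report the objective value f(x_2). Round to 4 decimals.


FISTA on f(x) = 7*x^2 - 1*x + 2.89*|x|
L = 14, alpha = 0.0331
Iteration 1: beta = 0.0, y = 0.3102 + 0.0*(0.3102 - 0.3102) = 0.3102
  grad(y) = 3.3428, v = y - alpha*grad = 0.1996
  prox(v) = soft_thresh(0.1996, 0.0957) = 0.1039
Iteration 2: beta = 0.3333, y = 0.1039 + 0.3333*(0.1039 - 0.3102) = 0.0351
  grad(y) = -0.5082, v = y - alpha*grad = 0.0519
  prox(v) = soft_thresh(0.0519, 0.0957) = 0.0
f(x_2) = 7*0.0^2 - 1*0.0 + 2.89*|0.0| = 0.0


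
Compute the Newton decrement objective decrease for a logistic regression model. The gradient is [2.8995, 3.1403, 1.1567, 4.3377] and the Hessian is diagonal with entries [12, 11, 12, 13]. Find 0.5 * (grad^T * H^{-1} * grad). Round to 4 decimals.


Step 1: H is diagonal, so H^(-1) * g = [0.2416, 0.2855, 0.0964, 0.3337].
Step 2: g^T H^(-1) g = sum_i g_i^2 / H_ii
  = (2.8995)^2/12 + (3.1403)^2/11 + (1.1567)^2/12 + (4.3377)^2/13
  = 0.7006 + 0.8965 + 0.1115 + 1.4474 = 3.1559
Step 3: Objective decrease = 0.5 * g^T H^(-1) g = 1.578


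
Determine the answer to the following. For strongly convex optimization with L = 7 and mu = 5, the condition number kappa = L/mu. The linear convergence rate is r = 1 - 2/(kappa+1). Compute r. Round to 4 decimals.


Step 1: Compute the condition number.
kappa = L/mu = 7/5 = 1.4
Step 2: Compute the convergence rate.
r = 1 - 2/(kappa + 1) = 1 - 2*mu/(L + mu) = (L - mu)/(L + mu) = 2/12 = 0.1667


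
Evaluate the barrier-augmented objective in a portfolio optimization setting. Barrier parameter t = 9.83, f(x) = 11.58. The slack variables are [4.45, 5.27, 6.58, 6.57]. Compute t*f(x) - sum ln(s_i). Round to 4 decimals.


Step 1: Compute log-barrier.
ln values: [1.4929, 1.662, 1.884, 1.8825]
phi = -(1.4929 + 1.662 + 1.884 + 1.8825) = -6.9215
Step 2: Compute augmented objective.
t*f(x) = 9.83*11.58 = 113.8314
Total = 113.8314 - 6.9215 = 106.9099


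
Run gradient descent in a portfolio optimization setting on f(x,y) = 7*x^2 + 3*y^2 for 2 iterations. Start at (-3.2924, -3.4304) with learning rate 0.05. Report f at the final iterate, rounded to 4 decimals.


Gradient descent on f(x,y) = 7*x^2 + 3*y^2.
Starting point: (-3.2924, -3.4304), alpha = 0.05
Step 1: grad_x = 2*7*-3.2924 = -46.0936, grad_y = 2*3*-3.4304 = -20.5824
  x_1 = -3.2924 - 0.05*-46.0936 = -0.9877
  y_1 = -3.4304 - 0.05*-20.5824 = -2.4013
Step 2: grad_x = 2*7*-0.9877 = -13.8281, grad_y = 2*3*-2.4013 = -14.4077
  x_2 = -0.9877 - 0.05*-13.8281 = -0.2963
  y_2 = -2.4013 - 0.05*-14.4077 = -1.6809
f(-0.2963, -1.6809) = 7*(-0.2963)^2 + 3*(-1.6809)^2 = 9.0909


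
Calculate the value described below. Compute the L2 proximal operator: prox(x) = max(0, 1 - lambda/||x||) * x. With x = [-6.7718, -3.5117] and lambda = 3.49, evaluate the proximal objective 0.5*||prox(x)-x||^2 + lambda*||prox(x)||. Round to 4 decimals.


Step 1: Compute ||x||.
||x|| = 7.6282
Step 2: Compute scaling factor.
scale = max(0, 1 - 3.49/7.6282) = 0.5425
Step 3: prox(x) = [-3.6736, -1.9051]
||prox(x)|| = 4.1382
Step 4: Proximal objective.
0.5*||prox-x||^2 = 6.0901
lambda*||prox|| = 14.4423
Total = 20.5323


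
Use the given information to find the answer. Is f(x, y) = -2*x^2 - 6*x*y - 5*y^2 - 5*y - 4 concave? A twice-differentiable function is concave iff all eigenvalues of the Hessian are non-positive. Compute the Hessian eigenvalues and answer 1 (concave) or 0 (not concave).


The Hessian of f(x,y) = -2*x^2 - 6*x*y - 5*y^2 - 5*y - 4 is:
H = [[-4, -6], [-6, -10]]
Trace = -4 - 10 = -14
Determinant = -4*-10 - (-6)^2 = 4
Discriminant = (-14)^2 - 4*4 = 180.0
Eigenvalues: lambda_1 = -13.7082, lambda_2 = -0.2918
The function is concave.

1


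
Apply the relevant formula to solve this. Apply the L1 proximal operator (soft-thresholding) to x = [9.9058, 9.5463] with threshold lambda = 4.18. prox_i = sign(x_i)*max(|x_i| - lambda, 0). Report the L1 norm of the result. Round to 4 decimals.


Soft-thresholding with lambda = 4.18:
prox(9.9058) = sign(9.9058)*max(|9.9058| - 4.18, 0) = 5.7258
prox(9.5463) = sign(9.5463)*max(|9.5463| - 4.18, 0) = 5.3663
prox(x) = [5.7258, 5.3663]
||prox(x)||_1 = 5.7258 + 5.3663 = 11.0921


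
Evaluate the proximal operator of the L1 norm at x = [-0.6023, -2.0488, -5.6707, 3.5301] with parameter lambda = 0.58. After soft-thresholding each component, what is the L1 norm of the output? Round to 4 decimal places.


Soft-thresholding with lambda = 0.58:
prox(-0.6023) = sign(-0.6023)*max(|-0.6023| - 0.58, 0) = -0.0223
prox(-2.0488) = sign(-2.0488)*max(|-2.0488| - 0.58, 0) = -1.4688
prox(-5.6707) = sign(-5.6707)*max(|-5.6707| - 0.58, 0) = -5.0907
prox(3.5301) = sign(3.5301)*max(|3.5301| - 0.58, 0) = 2.9501
prox(x) = [-0.0223, -1.4688, -5.0907, 2.9501]
||prox(x)||_1 = 0.0223 + 1.4688 + 5.0907 + 2.9501 = 9.5319


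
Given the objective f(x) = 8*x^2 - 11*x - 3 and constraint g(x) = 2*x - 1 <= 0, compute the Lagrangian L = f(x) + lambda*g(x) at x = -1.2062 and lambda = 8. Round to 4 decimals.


Step 1: Evaluate f(x).
f(-1.2062) = 8*(-1.2062)^2 - 11*(-1.2062) - 3 = 21.9075
Step 2: Evaluate g(x).
g(-1.2062) = 2*-1.2062 - 1 = -3.4124
Step 3: Compute Lagrangian.
L = 21.9075 + 8*-3.4124 = -5.3917


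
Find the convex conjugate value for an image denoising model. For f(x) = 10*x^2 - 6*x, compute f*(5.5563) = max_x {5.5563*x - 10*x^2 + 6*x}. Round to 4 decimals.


f*(y) = sup_x {y*x - a*x^2 - b*x} = sup_x {(y-b)*x - a*x^2}
FOC: (y - b) - 2a*x = 0 => x* = (y - b)/(2a)
x* = (5.5563 + 6)/(2*10) = 0.5778
f*(5.5563) = (y-b)^2/(4a) = (5.5563 + 6)^2/(4*10)
= 133.5481/40 = 3.3387


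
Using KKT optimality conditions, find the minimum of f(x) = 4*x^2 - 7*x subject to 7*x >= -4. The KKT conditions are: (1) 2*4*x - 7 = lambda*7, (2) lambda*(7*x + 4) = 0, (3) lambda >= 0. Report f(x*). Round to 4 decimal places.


Step 1: Try lambda = 0 (constraint inactive).
Stationarity: 2*4*x - 7 = 0
x* = 7/(2*4) = 0.875
Check constraint: 7*0.875 = 6.125 >= -4 -- satisfied.
Step 2: Compute optimal value.
f(x*) = 4*0.875^2 - 7*0.875 = -3.0625


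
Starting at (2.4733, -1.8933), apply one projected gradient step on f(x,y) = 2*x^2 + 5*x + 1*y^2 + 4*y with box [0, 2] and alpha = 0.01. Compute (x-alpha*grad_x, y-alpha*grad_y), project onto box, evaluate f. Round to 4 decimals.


Step 1: Compute gradient at (2.4733, -1.8933).
grad_x = 2*2*2.4733 + 5 = 14.8932
grad_y = 2*1*-1.8933 + 4 = 0.2134
Step 2: Gradient step.
x_raw = 2.4733 - 0.01*14.8932 = 2.3244
y_raw = -1.8933 - 0.01*0.2134 = -1.8954
Step 3: Project onto [0, 2].
x_proj = clip(2.3244) = 2.0
y_proj = clip(-1.8954) = 0.0
Step 4: Evaluate f.
f(2.0, 0.0) = 18.0
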